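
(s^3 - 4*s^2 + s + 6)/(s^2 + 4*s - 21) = (s^2 - s - 2)/(s + 7)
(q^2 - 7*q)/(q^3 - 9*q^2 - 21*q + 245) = q/(q^2 - 2*q - 35)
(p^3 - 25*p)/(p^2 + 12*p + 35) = p*(p - 5)/(p + 7)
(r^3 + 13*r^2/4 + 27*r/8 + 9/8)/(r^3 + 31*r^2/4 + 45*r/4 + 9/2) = (r + 3/2)/(r + 6)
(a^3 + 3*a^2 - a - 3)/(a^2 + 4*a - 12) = (a^3 + 3*a^2 - a - 3)/(a^2 + 4*a - 12)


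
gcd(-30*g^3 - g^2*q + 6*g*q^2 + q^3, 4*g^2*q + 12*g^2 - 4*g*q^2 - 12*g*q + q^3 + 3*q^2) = -2*g + q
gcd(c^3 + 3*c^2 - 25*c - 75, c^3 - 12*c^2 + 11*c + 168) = c + 3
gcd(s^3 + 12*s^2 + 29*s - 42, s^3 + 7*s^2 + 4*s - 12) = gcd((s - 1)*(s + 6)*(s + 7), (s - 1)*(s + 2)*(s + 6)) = s^2 + 5*s - 6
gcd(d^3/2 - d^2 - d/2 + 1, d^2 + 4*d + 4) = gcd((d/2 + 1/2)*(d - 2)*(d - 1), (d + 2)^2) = 1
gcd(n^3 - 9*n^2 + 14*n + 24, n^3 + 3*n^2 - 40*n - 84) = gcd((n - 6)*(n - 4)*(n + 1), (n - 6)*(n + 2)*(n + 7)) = n - 6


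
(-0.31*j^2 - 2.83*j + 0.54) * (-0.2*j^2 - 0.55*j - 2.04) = 0.062*j^4 + 0.7365*j^3 + 2.0809*j^2 + 5.4762*j - 1.1016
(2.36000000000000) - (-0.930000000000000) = 3.29000000000000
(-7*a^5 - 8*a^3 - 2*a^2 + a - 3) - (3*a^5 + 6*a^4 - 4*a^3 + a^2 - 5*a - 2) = -10*a^5 - 6*a^4 - 4*a^3 - 3*a^2 + 6*a - 1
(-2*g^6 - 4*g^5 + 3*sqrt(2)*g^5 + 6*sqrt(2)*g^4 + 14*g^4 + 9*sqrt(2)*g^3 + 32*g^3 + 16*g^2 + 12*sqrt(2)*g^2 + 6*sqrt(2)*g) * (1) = -2*g^6 - 4*g^5 + 3*sqrt(2)*g^5 + 6*sqrt(2)*g^4 + 14*g^4 + 9*sqrt(2)*g^3 + 32*g^3 + 16*g^2 + 12*sqrt(2)*g^2 + 6*sqrt(2)*g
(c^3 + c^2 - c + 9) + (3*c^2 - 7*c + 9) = c^3 + 4*c^2 - 8*c + 18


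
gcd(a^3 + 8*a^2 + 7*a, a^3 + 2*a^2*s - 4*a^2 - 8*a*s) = a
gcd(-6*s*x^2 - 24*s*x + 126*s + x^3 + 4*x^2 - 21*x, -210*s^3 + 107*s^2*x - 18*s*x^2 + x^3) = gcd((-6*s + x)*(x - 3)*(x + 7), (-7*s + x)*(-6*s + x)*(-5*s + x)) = -6*s + x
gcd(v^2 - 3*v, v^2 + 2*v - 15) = v - 3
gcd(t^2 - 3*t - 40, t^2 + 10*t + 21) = 1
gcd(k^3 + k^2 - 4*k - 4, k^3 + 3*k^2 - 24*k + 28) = k - 2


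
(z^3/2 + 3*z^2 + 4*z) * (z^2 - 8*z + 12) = z^5/2 - z^4 - 14*z^3 + 4*z^2 + 48*z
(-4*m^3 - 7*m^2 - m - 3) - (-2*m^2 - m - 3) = -4*m^3 - 5*m^2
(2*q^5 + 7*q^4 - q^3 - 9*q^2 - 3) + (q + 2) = 2*q^5 + 7*q^4 - q^3 - 9*q^2 + q - 1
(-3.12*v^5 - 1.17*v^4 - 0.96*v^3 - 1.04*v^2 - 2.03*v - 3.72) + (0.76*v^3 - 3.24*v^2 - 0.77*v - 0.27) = -3.12*v^5 - 1.17*v^4 - 0.2*v^3 - 4.28*v^2 - 2.8*v - 3.99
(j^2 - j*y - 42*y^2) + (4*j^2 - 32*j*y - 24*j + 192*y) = 5*j^2 - 33*j*y - 24*j - 42*y^2 + 192*y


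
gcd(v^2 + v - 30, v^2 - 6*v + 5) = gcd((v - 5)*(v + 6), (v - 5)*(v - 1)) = v - 5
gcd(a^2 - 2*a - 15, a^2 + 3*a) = a + 3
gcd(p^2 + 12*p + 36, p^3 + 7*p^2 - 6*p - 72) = p + 6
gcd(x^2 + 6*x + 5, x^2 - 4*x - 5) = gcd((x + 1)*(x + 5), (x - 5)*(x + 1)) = x + 1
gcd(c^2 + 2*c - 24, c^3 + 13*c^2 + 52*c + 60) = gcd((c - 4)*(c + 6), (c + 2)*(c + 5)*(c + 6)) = c + 6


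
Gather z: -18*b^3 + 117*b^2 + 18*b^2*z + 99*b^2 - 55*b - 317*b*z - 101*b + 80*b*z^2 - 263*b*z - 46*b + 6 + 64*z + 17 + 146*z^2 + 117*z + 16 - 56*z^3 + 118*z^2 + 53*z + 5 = -18*b^3 + 216*b^2 - 202*b - 56*z^3 + z^2*(80*b + 264) + z*(18*b^2 - 580*b + 234) + 44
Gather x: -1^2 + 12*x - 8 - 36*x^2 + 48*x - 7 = -36*x^2 + 60*x - 16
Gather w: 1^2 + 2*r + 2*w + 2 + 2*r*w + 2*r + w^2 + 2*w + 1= 4*r + w^2 + w*(2*r + 4) + 4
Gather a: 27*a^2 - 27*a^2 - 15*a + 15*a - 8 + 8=0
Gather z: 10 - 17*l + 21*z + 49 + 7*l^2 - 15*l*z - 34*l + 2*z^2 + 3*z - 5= 7*l^2 - 51*l + 2*z^2 + z*(24 - 15*l) + 54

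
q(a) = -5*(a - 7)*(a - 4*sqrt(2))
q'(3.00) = 33.28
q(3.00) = -53.14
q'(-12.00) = 183.28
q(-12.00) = -1677.40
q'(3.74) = 25.88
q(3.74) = -31.24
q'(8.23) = -19.02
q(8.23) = -15.82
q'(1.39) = 49.38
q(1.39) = -119.69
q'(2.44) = 38.88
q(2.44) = -73.34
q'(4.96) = 13.68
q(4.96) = -7.11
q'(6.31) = 0.18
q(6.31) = 2.25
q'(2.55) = 37.78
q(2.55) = -69.13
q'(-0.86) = 71.88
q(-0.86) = -256.11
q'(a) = -10*a + 20*sqrt(2) + 35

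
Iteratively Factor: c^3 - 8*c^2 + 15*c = (c)*(c^2 - 8*c + 15) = c*(c - 5)*(c - 3)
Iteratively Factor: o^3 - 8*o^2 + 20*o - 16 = (o - 4)*(o^2 - 4*o + 4) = (o - 4)*(o - 2)*(o - 2)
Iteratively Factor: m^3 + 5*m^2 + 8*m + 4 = (m + 2)*(m^2 + 3*m + 2) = (m + 1)*(m + 2)*(m + 2)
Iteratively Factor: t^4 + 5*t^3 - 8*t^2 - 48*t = (t)*(t^3 + 5*t^2 - 8*t - 48) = t*(t - 3)*(t^2 + 8*t + 16) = t*(t - 3)*(t + 4)*(t + 4)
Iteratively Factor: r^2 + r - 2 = (r + 2)*(r - 1)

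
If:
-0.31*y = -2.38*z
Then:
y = 7.67741935483871*z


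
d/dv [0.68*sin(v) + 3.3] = 0.68*cos(v)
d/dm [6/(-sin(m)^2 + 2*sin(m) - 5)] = 12*(sin(m) - 1)*cos(m)/(sin(m)^2 - 2*sin(m) + 5)^2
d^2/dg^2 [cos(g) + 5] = -cos(g)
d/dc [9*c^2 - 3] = 18*c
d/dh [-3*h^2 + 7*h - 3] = 7 - 6*h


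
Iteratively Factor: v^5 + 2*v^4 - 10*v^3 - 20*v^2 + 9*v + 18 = (v - 1)*(v^4 + 3*v^3 - 7*v^2 - 27*v - 18) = (v - 1)*(v + 3)*(v^3 - 7*v - 6) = (v - 1)*(v + 2)*(v + 3)*(v^2 - 2*v - 3) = (v - 3)*(v - 1)*(v + 2)*(v + 3)*(v + 1)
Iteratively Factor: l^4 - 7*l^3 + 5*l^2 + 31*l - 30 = (l - 3)*(l^3 - 4*l^2 - 7*l + 10) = (l - 3)*(l + 2)*(l^2 - 6*l + 5) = (l - 5)*(l - 3)*(l + 2)*(l - 1)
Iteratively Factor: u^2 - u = (u - 1)*(u)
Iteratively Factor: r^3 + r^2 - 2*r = (r + 2)*(r^2 - r) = (r - 1)*(r + 2)*(r)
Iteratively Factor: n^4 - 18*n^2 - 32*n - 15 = (n - 5)*(n^3 + 5*n^2 + 7*n + 3) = (n - 5)*(n + 1)*(n^2 + 4*n + 3) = (n - 5)*(n + 1)*(n + 3)*(n + 1)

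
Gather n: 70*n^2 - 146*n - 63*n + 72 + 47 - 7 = 70*n^2 - 209*n + 112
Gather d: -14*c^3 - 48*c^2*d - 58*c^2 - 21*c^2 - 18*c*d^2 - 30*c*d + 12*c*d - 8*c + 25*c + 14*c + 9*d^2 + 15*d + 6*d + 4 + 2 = -14*c^3 - 79*c^2 + 31*c + d^2*(9 - 18*c) + d*(-48*c^2 - 18*c + 21) + 6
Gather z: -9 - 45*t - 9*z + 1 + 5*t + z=-40*t - 8*z - 8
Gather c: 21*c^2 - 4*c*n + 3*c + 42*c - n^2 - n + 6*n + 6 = 21*c^2 + c*(45 - 4*n) - n^2 + 5*n + 6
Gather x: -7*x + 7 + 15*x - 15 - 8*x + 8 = 0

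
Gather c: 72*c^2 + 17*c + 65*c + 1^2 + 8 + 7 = 72*c^2 + 82*c + 16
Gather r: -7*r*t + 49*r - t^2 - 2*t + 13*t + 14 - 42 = r*(49 - 7*t) - t^2 + 11*t - 28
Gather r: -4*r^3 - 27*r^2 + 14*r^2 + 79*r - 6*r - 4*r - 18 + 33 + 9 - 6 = -4*r^3 - 13*r^2 + 69*r + 18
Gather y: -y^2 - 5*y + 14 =-y^2 - 5*y + 14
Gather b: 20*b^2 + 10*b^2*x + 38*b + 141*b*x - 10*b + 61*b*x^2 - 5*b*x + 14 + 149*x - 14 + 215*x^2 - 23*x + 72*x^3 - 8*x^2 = b^2*(10*x + 20) + b*(61*x^2 + 136*x + 28) + 72*x^3 + 207*x^2 + 126*x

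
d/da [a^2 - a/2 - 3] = 2*a - 1/2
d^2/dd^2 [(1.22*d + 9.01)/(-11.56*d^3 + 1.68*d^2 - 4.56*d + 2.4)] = (-978.197952*d^5 - 14306.304576*d^4 + 2921.437056*d^3 - 3408.44832*d^2 - 1056.183552*d - 328.747392)/(1544.804416*d^9 - 673.513344*d^8 + 1925.98848*d^7 - 1498.25664*d^6 + 1039.392*d^5 - 884.196864*d^4 + 404.891136*d^3 - 178.74432*d^2 + 78.7968*d - 13.824)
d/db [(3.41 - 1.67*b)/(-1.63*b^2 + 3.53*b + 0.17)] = (-2.7221*b^2 + 11.1166*b - 12.3212)/(2.6569*b^4 - 11.5078*b^3 + 11.9067*b^2 + 1.2002*b + 0.0289)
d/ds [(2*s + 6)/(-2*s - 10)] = -2/(s + 5)^2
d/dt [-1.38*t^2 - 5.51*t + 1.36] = -2.76*t - 5.51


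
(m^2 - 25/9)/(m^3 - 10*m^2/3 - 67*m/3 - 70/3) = (m - 5/3)/(m^2 - 5*m - 14)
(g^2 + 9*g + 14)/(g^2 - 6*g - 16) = (g + 7)/(g - 8)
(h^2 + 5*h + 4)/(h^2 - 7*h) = (h^2 + 5*h + 4)/(h*(h - 7))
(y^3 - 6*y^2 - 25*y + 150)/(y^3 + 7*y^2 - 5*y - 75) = (y^2 - 11*y + 30)/(y^2 + 2*y - 15)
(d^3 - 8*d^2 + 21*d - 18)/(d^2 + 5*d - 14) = (d^2 - 6*d + 9)/(d + 7)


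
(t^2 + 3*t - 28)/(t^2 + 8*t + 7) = (t - 4)/(t + 1)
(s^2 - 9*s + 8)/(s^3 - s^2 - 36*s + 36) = (s - 8)/(s^2 - 36)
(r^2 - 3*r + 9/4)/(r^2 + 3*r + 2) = (r^2 - 3*r + 9/4)/(r^2 + 3*r + 2)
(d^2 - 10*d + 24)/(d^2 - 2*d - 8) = (d - 6)/(d + 2)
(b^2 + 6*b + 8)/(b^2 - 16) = (b + 2)/(b - 4)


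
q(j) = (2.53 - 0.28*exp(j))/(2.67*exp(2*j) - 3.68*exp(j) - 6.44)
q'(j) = (2.53 - 0.28*exp(j))*(-5.34*exp(2*j) + 3.68*exp(j))/(2.67*exp(2*j) - 3.68*exp(j) - 6.44)^2 - 0.28*exp(j)/(2.67*exp(2*j) - 3.68*exp(j) - 6.44)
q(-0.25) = -0.30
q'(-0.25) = 0.01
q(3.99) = -0.00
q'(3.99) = 0.00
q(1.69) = 0.02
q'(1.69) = -0.08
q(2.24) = -0.00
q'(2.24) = -0.01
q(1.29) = 0.10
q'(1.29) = -0.43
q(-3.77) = -0.39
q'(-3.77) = 0.01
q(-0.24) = -0.30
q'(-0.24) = 0.01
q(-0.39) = -0.30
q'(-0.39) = 0.03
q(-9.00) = -0.39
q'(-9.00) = 0.00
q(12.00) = 0.00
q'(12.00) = 0.00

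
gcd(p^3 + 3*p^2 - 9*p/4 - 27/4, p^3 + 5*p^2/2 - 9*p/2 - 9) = p^2 + 9*p/2 + 9/2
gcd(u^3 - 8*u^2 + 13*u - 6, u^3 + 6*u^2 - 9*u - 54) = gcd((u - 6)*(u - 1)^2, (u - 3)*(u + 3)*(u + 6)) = 1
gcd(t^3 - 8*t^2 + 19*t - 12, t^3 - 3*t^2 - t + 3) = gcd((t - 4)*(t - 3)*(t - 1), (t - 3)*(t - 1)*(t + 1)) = t^2 - 4*t + 3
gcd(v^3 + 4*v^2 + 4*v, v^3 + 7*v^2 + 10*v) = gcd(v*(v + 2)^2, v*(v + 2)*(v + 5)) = v^2 + 2*v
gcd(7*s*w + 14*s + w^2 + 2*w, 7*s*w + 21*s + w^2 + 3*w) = 7*s + w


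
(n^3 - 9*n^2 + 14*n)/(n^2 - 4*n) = (n^2 - 9*n + 14)/(n - 4)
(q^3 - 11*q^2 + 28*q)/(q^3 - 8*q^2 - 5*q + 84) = q/(q + 3)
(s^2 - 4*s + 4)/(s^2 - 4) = (s - 2)/(s + 2)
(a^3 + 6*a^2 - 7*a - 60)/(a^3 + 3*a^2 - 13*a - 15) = (a + 4)/(a + 1)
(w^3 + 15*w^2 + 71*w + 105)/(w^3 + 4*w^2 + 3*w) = (w^2 + 12*w + 35)/(w*(w + 1))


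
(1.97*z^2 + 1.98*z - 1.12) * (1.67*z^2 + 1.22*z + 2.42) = 3.2899*z^4 + 5.71*z^3 + 5.3126*z^2 + 3.4252*z - 2.7104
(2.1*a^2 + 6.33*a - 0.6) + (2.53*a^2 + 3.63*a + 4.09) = 4.63*a^2 + 9.96*a + 3.49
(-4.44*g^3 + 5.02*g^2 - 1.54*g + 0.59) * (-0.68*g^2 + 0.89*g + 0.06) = 3.0192*g^5 - 7.3652*g^4 + 5.2486*g^3 - 1.4706*g^2 + 0.4327*g + 0.0354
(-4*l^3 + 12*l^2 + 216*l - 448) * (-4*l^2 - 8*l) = 16*l^5 - 16*l^4 - 960*l^3 + 64*l^2 + 3584*l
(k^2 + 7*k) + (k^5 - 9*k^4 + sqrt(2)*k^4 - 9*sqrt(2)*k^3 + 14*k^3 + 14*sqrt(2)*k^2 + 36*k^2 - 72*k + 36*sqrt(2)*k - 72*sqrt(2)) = k^5 - 9*k^4 + sqrt(2)*k^4 - 9*sqrt(2)*k^3 + 14*k^3 + 14*sqrt(2)*k^2 + 37*k^2 - 65*k + 36*sqrt(2)*k - 72*sqrt(2)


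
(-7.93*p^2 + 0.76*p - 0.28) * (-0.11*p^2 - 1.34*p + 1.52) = 0.8723*p^4 + 10.5426*p^3 - 13.0412*p^2 + 1.5304*p - 0.4256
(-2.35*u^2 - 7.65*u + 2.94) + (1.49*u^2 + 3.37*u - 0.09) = -0.86*u^2 - 4.28*u + 2.85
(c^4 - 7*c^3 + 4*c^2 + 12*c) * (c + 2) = c^5 - 5*c^4 - 10*c^3 + 20*c^2 + 24*c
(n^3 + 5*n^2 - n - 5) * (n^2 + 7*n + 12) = n^5 + 12*n^4 + 46*n^3 + 48*n^2 - 47*n - 60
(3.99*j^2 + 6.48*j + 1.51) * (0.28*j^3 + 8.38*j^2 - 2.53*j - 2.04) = 1.1172*j^5 + 35.2506*j^4 + 44.6305*j^3 - 11.8802*j^2 - 17.0395*j - 3.0804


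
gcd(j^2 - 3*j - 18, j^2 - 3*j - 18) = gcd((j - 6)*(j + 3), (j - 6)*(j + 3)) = j^2 - 3*j - 18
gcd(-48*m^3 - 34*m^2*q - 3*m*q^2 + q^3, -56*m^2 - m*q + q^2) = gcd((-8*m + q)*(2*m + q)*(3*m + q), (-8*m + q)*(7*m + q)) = -8*m + q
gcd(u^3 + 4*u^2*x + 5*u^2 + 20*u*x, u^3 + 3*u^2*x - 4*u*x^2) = u^2 + 4*u*x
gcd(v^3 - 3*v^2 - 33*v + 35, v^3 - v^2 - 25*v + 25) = v^2 + 4*v - 5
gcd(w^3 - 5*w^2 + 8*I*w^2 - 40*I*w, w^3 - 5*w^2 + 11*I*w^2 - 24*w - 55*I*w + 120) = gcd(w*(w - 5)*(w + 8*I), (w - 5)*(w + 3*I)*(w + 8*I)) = w^2 + w*(-5 + 8*I) - 40*I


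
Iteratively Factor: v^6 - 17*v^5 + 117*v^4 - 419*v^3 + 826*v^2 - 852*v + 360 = (v - 3)*(v^5 - 14*v^4 + 75*v^3 - 194*v^2 + 244*v - 120) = (v - 3)*(v - 2)*(v^4 - 12*v^3 + 51*v^2 - 92*v + 60) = (v - 3)*(v - 2)^2*(v^3 - 10*v^2 + 31*v - 30) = (v - 3)^2*(v - 2)^2*(v^2 - 7*v + 10) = (v - 3)^2*(v - 2)^3*(v - 5)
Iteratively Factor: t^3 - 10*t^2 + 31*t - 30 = (t - 2)*(t^2 - 8*t + 15) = (t - 3)*(t - 2)*(t - 5)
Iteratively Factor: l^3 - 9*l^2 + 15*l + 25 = (l + 1)*(l^2 - 10*l + 25) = (l - 5)*(l + 1)*(l - 5)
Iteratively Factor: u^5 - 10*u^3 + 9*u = (u)*(u^4 - 10*u^2 + 9) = u*(u - 3)*(u^3 + 3*u^2 - u - 3) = u*(u - 3)*(u + 1)*(u^2 + 2*u - 3) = u*(u - 3)*(u + 1)*(u + 3)*(u - 1)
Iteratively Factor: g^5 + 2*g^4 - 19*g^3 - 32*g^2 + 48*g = (g + 4)*(g^4 - 2*g^3 - 11*g^2 + 12*g) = (g - 4)*(g + 4)*(g^3 + 2*g^2 - 3*g) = (g - 4)*(g + 3)*(g + 4)*(g^2 - g) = g*(g - 4)*(g + 3)*(g + 4)*(g - 1)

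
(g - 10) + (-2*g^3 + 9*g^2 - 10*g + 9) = -2*g^3 + 9*g^2 - 9*g - 1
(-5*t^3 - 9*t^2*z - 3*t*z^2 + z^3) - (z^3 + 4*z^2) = -5*t^3 - 9*t^2*z - 3*t*z^2 - 4*z^2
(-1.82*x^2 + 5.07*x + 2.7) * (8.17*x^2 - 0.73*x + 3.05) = -14.8694*x^4 + 42.7505*x^3 + 12.8069*x^2 + 13.4925*x + 8.235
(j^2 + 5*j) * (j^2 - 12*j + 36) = j^4 - 7*j^3 - 24*j^2 + 180*j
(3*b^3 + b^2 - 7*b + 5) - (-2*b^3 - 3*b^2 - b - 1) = 5*b^3 + 4*b^2 - 6*b + 6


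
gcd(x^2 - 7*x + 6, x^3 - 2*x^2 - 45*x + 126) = x - 6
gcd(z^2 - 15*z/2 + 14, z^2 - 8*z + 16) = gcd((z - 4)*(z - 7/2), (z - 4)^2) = z - 4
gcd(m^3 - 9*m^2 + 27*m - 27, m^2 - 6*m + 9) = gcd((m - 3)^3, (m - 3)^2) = m^2 - 6*m + 9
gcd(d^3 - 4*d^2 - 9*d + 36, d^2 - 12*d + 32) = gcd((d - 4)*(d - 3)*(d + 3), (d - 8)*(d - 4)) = d - 4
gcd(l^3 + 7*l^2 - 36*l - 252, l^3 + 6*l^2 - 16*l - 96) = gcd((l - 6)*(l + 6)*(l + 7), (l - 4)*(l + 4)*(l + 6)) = l + 6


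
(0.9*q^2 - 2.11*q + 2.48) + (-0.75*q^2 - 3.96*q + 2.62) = 0.15*q^2 - 6.07*q + 5.1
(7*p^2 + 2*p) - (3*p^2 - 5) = 4*p^2 + 2*p + 5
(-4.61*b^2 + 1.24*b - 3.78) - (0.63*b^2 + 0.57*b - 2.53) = -5.24*b^2 + 0.67*b - 1.25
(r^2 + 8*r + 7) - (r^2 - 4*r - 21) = 12*r + 28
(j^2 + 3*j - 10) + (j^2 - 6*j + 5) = 2*j^2 - 3*j - 5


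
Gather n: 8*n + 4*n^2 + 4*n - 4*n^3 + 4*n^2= -4*n^3 + 8*n^2 + 12*n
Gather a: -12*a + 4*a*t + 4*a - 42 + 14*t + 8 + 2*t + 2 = a*(4*t - 8) + 16*t - 32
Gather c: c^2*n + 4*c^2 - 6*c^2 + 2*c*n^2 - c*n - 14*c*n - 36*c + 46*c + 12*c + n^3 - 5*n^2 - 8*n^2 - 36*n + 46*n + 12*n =c^2*(n - 2) + c*(2*n^2 - 15*n + 22) + n^3 - 13*n^2 + 22*n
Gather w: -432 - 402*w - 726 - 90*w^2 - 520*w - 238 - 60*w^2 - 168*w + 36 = -150*w^2 - 1090*w - 1360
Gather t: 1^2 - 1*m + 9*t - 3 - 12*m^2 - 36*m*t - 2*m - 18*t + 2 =-12*m^2 - 3*m + t*(-36*m - 9)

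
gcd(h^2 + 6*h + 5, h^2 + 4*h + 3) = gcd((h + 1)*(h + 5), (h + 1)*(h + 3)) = h + 1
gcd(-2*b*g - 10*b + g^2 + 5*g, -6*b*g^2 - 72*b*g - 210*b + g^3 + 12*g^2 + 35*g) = g + 5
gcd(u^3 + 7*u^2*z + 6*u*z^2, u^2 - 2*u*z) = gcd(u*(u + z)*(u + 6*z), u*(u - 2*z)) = u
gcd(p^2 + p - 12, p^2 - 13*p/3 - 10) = 1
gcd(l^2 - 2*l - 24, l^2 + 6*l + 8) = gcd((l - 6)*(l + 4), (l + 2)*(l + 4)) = l + 4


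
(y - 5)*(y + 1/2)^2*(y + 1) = y^4 - 3*y^3 - 35*y^2/4 - 6*y - 5/4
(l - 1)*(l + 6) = l^2 + 5*l - 6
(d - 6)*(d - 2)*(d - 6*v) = d^3 - 6*d^2*v - 8*d^2 + 48*d*v + 12*d - 72*v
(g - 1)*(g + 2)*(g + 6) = g^3 + 7*g^2 + 4*g - 12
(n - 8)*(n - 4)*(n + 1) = n^3 - 11*n^2 + 20*n + 32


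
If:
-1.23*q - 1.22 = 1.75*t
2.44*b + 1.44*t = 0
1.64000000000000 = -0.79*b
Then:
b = -2.08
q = -6.00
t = 3.52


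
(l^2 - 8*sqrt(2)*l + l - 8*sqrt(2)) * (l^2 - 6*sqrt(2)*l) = l^4 - 14*sqrt(2)*l^3 + l^3 - 14*sqrt(2)*l^2 + 96*l^2 + 96*l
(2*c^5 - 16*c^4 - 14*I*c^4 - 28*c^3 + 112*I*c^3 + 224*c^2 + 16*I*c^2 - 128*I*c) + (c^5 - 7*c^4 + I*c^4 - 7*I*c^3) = 3*c^5 - 23*c^4 - 13*I*c^4 - 28*c^3 + 105*I*c^3 + 224*c^2 + 16*I*c^2 - 128*I*c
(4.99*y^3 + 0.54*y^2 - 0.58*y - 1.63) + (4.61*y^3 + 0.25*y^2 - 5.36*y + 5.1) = 9.6*y^3 + 0.79*y^2 - 5.94*y + 3.47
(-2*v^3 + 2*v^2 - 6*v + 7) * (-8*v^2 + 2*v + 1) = 16*v^5 - 20*v^4 + 50*v^3 - 66*v^2 + 8*v + 7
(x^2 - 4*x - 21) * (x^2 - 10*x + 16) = x^4 - 14*x^3 + 35*x^2 + 146*x - 336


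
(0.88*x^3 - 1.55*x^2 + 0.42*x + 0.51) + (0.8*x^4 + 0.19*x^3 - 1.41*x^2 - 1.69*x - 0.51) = 0.8*x^4 + 1.07*x^3 - 2.96*x^2 - 1.27*x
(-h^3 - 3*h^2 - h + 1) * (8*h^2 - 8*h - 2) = -8*h^5 - 16*h^4 + 18*h^3 + 22*h^2 - 6*h - 2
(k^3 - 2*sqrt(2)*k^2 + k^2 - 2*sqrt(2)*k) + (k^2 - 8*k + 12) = k^3 - 2*sqrt(2)*k^2 + 2*k^2 - 8*k - 2*sqrt(2)*k + 12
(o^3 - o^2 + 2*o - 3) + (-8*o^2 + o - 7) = o^3 - 9*o^2 + 3*o - 10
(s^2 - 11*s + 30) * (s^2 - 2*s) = s^4 - 13*s^3 + 52*s^2 - 60*s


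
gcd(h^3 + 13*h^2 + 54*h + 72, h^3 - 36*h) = h + 6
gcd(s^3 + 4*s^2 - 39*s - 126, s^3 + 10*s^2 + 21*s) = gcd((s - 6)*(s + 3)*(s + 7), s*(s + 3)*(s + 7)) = s^2 + 10*s + 21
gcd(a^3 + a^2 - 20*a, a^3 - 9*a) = a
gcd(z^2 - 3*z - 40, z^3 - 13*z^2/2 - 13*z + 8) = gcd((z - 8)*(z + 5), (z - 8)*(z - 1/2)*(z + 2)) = z - 8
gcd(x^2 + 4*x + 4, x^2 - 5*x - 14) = x + 2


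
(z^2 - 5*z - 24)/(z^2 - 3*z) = (z^2 - 5*z - 24)/(z*(z - 3))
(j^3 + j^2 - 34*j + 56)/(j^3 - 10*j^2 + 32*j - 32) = (j + 7)/(j - 4)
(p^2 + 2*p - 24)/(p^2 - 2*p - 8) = (p + 6)/(p + 2)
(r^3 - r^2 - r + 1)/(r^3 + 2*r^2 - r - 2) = (r - 1)/(r + 2)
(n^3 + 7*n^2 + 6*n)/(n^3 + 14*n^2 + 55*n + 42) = n/(n + 7)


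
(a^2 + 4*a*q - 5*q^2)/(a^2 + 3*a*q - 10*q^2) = (-a + q)/(-a + 2*q)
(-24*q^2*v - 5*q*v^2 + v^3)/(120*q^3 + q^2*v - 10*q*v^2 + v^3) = -v/(5*q - v)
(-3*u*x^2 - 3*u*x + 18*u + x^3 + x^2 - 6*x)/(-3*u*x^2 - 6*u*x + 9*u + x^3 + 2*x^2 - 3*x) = (x - 2)/(x - 1)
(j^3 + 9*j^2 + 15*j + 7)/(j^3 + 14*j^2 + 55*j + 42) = (j + 1)/(j + 6)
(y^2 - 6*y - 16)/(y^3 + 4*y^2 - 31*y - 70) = (y - 8)/(y^2 + 2*y - 35)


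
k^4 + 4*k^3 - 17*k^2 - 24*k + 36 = (k - 3)*(k - 1)*(k + 2)*(k + 6)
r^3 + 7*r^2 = r^2*(r + 7)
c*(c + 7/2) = c^2 + 7*c/2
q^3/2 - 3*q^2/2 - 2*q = q*(q/2 + 1/2)*(q - 4)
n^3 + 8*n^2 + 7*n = n*(n + 1)*(n + 7)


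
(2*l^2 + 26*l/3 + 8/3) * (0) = 0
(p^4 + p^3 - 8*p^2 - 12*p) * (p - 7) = p^5 - 6*p^4 - 15*p^3 + 44*p^2 + 84*p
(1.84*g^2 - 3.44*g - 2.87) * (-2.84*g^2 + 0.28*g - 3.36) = -5.2256*g^4 + 10.2848*g^3 + 1.0052*g^2 + 10.7548*g + 9.6432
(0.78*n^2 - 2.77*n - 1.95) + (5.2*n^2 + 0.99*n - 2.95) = 5.98*n^2 - 1.78*n - 4.9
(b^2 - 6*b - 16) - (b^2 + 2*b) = -8*b - 16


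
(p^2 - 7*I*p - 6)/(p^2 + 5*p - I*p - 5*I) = (p - 6*I)/(p + 5)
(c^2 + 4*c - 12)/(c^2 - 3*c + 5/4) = 4*(c^2 + 4*c - 12)/(4*c^2 - 12*c + 5)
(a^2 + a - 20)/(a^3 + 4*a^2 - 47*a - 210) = (a - 4)/(a^2 - a - 42)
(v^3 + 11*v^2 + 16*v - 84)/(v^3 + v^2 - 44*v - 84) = (v^2 + 5*v - 14)/(v^2 - 5*v - 14)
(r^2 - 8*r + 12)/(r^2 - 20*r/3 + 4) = 3*(r - 2)/(3*r - 2)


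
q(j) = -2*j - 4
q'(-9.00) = -2.00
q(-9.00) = 14.00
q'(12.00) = -2.00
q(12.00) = -28.00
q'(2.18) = -2.00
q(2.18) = -8.36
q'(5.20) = -2.00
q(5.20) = -14.40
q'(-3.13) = -2.00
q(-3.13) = 2.26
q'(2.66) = -2.00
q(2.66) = -9.32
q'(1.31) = -2.00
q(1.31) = -6.62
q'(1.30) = -2.00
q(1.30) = -6.60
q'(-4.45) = -2.00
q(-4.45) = 4.90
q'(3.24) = -2.00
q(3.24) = -10.48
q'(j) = -2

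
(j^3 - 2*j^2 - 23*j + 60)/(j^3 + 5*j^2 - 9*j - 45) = (j - 4)/(j + 3)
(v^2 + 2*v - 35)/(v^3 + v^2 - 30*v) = (v + 7)/(v*(v + 6))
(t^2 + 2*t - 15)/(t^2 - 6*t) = (t^2 + 2*t - 15)/(t*(t - 6))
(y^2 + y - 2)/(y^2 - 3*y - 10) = (y - 1)/(y - 5)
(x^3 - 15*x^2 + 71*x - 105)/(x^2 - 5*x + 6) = (x^2 - 12*x + 35)/(x - 2)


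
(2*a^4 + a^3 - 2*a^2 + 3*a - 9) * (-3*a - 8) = -6*a^5 - 19*a^4 - 2*a^3 + 7*a^2 + 3*a + 72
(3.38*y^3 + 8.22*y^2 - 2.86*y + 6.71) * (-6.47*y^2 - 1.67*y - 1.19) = -21.8686*y^5 - 58.828*y^4 + 0.754599999999996*y^3 - 48.4193*y^2 - 7.8023*y - 7.9849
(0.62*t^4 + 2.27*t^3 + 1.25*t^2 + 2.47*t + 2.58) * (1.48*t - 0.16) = 0.9176*t^5 + 3.2604*t^4 + 1.4868*t^3 + 3.4556*t^2 + 3.4232*t - 0.4128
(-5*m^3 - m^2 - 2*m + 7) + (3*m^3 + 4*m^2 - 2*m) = -2*m^3 + 3*m^2 - 4*m + 7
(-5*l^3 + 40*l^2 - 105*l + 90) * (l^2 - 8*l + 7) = -5*l^5 + 80*l^4 - 460*l^3 + 1210*l^2 - 1455*l + 630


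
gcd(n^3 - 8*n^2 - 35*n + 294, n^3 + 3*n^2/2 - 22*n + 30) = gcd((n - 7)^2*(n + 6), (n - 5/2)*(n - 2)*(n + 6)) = n + 6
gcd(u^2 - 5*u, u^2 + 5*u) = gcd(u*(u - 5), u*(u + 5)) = u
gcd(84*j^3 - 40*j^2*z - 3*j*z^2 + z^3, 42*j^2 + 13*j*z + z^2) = 6*j + z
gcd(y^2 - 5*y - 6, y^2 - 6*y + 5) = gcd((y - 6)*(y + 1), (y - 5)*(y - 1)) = 1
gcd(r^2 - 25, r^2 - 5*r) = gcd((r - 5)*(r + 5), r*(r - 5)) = r - 5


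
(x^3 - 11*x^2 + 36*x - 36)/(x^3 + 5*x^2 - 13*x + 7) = (x^3 - 11*x^2 + 36*x - 36)/(x^3 + 5*x^2 - 13*x + 7)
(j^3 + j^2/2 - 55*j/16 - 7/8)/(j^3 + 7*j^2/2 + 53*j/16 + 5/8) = (4*j - 7)/(4*j + 5)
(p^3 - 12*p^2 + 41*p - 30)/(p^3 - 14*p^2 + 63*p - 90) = (p - 1)/(p - 3)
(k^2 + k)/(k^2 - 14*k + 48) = k*(k + 1)/(k^2 - 14*k + 48)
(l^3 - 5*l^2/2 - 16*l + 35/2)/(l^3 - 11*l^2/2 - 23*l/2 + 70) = (l - 1)/(l - 4)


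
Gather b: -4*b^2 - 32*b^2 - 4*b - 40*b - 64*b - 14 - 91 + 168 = -36*b^2 - 108*b + 63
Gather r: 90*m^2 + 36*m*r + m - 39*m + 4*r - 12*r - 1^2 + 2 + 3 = 90*m^2 - 38*m + r*(36*m - 8) + 4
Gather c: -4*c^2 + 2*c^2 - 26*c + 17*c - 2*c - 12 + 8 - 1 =-2*c^2 - 11*c - 5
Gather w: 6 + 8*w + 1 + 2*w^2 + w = 2*w^2 + 9*w + 7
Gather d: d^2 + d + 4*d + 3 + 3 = d^2 + 5*d + 6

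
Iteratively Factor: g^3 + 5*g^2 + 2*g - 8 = (g - 1)*(g^2 + 6*g + 8) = (g - 1)*(g + 2)*(g + 4)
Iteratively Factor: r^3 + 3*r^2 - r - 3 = (r + 1)*(r^2 + 2*r - 3) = (r + 1)*(r + 3)*(r - 1)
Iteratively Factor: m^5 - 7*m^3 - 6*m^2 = (m)*(m^4 - 7*m^2 - 6*m) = m^2*(m^3 - 7*m - 6) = m^2*(m - 3)*(m^2 + 3*m + 2) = m^2*(m - 3)*(m + 2)*(m + 1)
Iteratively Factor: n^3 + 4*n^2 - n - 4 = (n + 4)*(n^2 - 1) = (n - 1)*(n + 4)*(n + 1)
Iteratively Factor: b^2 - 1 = (b + 1)*(b - 1)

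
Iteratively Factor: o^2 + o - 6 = (o + 3)*(o - 2)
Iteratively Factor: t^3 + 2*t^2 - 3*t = (t)*(t^2 + 2*t - 3) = t*(t - 1)*(t + 3)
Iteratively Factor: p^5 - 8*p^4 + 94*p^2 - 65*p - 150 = (p - 5)*(p^4 - 3*p^3 - 15*p^2 + 19*p + 30) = (p - 5)*(p - 2)*(p^3 - p^2 - 17*p - 15) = (p - 5)*(p - 2)*(p + 1)*(p^2 - 2*p - 15) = (p - 5)*(p - 2)*(p + 1)*(p + 3)*(p - 5)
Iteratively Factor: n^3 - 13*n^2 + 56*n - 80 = (n - 4)*(n^2 - 9*n + 20) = (n - 5)*(n - 4)*(n - 4)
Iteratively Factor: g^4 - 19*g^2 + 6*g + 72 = (g - 3)*(g^3 + 3*g^2 - 10*g - 24) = (g - 3)*(g + 2)*(g^2 + g - 12) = (g - 3)^2*(g + 2)*(g + 4)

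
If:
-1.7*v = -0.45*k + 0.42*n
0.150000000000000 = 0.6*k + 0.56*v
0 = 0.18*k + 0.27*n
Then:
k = 0.18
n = -0.12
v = 0.08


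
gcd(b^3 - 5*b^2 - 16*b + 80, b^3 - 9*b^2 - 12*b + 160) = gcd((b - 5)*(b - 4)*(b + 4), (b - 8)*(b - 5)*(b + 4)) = b^2 - b - 20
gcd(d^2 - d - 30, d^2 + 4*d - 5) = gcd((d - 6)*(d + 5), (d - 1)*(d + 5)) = d + 5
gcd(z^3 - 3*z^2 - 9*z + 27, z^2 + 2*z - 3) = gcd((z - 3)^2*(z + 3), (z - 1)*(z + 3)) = z + 3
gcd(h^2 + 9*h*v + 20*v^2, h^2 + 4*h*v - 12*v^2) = 1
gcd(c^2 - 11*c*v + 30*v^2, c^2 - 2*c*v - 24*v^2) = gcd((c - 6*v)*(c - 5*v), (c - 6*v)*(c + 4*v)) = -c + 6*v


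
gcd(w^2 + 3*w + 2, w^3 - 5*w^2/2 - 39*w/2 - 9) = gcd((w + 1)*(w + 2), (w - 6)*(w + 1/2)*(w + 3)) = 1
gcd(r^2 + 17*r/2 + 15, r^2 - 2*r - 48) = r + 6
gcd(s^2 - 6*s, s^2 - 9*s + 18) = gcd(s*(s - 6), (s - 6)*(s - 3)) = s - 6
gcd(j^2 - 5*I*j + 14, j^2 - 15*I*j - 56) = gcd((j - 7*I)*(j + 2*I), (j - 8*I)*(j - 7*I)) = j - 7*I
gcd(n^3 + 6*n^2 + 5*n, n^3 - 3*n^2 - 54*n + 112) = 1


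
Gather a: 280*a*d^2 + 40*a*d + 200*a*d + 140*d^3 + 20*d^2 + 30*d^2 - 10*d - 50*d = a*(280*d^2 + 240*d) + 140*d^3 + 50*d^2 - 60*d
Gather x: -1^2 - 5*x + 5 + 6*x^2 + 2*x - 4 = 6*x^2 - 3*x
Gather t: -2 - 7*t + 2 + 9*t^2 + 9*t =9*t^2 + 2*t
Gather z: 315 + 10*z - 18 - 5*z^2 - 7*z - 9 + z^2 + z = -4*z^2 + 4*z + 288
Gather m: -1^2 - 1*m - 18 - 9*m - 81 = -10*m - 100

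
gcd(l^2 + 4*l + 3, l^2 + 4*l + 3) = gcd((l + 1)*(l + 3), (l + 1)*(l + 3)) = l^2 + 4*l + 3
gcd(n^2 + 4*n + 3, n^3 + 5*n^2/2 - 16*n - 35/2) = n + 1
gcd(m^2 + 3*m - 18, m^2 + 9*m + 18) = m + 6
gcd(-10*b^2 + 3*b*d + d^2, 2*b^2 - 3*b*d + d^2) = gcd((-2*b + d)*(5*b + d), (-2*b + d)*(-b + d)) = 2*b - d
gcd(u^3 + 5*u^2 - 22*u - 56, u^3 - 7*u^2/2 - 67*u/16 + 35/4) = u - 4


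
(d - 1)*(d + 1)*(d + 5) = d^3 + 5*d^2 - d - 5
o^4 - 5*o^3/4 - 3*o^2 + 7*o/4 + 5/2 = (o - 2)*(o - 5/4)*(o + 1)^2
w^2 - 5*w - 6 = (w - 6)*(w + 1)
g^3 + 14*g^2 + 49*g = g*(g + 7)^2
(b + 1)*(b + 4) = b^2 + 5*b + 4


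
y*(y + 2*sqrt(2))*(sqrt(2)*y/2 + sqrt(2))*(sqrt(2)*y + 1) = y^4 + 2*y^3 + 5*sqrt(2)*y^3/2 + 2*y^2 + 5*sqrt(2)*y^2 + 4*y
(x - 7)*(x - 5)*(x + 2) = x^3 - 10*x^2 + 11*x + 70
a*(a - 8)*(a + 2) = a^3 - 6*a^2 - 16*a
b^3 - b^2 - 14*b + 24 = (b - 3)*(b - 2)*(b + 4)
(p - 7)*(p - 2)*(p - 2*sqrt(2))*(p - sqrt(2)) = p^4 - 9*p^3 - 3*sqrt(2)*p^3 + 18*p^2 + 27*sqrt(2)*p^2 - 42*sqrt(2)*p - 36*p + 56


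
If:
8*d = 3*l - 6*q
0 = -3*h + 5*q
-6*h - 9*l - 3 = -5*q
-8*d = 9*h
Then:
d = -45/176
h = 5/22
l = -9/22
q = 3/22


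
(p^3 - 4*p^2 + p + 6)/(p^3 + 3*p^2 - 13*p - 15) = (p - 2)/(p + 5)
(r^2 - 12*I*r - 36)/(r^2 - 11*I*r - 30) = (r - 6*I)/(r - 5*I)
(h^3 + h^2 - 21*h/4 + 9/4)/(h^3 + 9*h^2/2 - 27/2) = (h - 1/2)/(h + 3)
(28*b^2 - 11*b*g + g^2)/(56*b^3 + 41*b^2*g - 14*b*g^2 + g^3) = (4*b - g)/(8*b^2 + 7*b*g - g^2)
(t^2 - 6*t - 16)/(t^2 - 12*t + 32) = (t + 2)/(t - 4)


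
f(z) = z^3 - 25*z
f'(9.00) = 218.00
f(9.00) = 504.00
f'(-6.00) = 83.00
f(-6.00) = -66.00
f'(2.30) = -9.13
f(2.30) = -45.33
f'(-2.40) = -7.72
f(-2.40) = 46.18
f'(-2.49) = -6.40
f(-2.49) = 46.81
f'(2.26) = -9.68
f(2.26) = -44.96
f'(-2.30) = -9.13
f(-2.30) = 45.33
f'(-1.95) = -13.59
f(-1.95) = 41.34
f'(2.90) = 0.23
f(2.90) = -48.11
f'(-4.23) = 28.68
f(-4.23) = 30.06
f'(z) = 3*z^2 - 25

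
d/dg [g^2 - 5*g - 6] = 2*g - 5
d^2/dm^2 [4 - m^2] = -2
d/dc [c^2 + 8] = 2*c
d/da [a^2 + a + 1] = 2*a + 1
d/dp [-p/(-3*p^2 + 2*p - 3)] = 3*(1 - p^2)/(9*p^4 - 12*p^3 + 22*p^2 - 12*p + 9)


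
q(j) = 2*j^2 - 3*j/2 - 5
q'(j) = 4*j - 3/2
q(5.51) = 47.46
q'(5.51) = 20.54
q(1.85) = -0.93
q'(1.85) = 5.90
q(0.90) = -4.73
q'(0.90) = 2.10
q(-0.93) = -1.88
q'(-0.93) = -5.22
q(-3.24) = 20.86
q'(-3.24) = -14.46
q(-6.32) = 84.36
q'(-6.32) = -26.78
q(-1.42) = 1.16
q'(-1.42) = -7.18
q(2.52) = 3.92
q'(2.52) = 8.58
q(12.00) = 265.00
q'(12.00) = 46.50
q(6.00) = 58.00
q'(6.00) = 22.50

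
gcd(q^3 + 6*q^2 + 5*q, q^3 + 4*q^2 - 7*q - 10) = q^2 + 6*q + 5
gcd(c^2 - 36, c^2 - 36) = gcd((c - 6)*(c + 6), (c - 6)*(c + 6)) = c^2 - 36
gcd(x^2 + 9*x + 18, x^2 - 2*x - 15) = x + 3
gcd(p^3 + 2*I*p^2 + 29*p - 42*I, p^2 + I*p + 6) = p - 2*I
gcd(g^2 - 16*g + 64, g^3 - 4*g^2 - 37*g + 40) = g - 8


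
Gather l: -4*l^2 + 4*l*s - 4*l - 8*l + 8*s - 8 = -4*l^2 + l*(4*s - 12) + 8*s - 8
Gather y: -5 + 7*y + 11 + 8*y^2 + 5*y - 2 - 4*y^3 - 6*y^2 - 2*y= -4*y^3 + 2*y^2 + 10*y + 4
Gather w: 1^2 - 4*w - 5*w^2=-5*w^2 - 4*w + 1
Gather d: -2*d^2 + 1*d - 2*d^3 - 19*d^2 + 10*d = -2*d^3 - 21*d^2 + 11*d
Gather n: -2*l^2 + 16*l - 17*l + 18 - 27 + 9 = -2*l^2 - l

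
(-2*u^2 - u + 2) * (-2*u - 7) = 4*u^3 + 16*u^2 + 3*u - 14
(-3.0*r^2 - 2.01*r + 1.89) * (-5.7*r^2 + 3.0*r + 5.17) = 17.1*r^4 + 2.457*r^3 - 32.313*r^2 - 4.7217*r + 9.7713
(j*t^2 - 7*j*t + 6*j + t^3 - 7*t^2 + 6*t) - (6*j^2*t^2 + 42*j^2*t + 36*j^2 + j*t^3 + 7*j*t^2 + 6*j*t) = -6*j^2*t^2 - 42*j^2*t - 36*j^2 - j*t^3 - 6*j*t^2 - 13*j*t + 6*j + t^3 - 7*t^2 + 6*t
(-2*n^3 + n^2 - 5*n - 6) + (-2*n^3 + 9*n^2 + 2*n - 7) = -4*n^3 + 10*n^2 - 3*n - 13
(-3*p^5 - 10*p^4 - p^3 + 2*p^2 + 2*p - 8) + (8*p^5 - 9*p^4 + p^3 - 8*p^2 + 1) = 5*p^5 - 19*p^4 - 6*p^2 + 2*p - 7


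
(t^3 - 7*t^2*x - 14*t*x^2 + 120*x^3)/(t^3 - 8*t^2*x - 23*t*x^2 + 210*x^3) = (-t^2 + t*x + 20*x^2)/(-t^2 + 2*t*x + 35*x^2)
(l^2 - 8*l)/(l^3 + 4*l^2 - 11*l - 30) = l*(l - 8)/(l^3 + 4*l^2 - 11*l - 30)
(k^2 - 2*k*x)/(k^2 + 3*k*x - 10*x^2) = k/(k + 5*x)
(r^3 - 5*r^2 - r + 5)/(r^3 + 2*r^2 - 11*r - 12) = (r^2 - 6*r + 5)/(r^2 + r - 12)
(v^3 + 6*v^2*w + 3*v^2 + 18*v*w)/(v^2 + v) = (v^2 + 6*v*w + 3*v + 18*w)/(v + 1)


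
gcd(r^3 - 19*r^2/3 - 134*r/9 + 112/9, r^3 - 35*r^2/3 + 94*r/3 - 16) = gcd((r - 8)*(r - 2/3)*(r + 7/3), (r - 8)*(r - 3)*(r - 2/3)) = r^2 - 26*r/3 + 16/3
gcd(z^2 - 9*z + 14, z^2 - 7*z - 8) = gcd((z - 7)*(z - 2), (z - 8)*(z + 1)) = 1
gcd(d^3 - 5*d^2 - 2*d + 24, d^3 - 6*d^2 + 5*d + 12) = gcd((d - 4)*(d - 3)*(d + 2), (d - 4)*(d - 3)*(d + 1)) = d^2 - 7*d + 12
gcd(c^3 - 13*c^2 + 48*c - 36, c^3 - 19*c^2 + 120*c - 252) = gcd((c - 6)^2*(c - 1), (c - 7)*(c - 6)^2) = c^2 - 12*c + 36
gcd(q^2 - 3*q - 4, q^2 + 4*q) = 1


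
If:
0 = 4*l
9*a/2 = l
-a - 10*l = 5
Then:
No Solution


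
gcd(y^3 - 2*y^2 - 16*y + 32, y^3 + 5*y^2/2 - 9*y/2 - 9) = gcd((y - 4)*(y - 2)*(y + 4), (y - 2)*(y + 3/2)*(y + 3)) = y - 2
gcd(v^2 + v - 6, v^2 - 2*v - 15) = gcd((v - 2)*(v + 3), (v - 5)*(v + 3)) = v + 3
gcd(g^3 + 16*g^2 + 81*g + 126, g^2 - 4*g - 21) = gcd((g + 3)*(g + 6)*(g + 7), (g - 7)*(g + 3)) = g + 3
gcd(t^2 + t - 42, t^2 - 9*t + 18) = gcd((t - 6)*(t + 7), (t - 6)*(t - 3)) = t - 6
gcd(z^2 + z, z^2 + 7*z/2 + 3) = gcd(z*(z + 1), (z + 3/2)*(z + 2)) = 1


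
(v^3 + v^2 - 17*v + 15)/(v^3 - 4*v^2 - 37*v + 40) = (v - 3)/(v - 8)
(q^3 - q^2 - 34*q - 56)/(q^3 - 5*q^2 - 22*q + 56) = (q + 2)/(q - 2)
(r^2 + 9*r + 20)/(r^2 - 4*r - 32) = (r + 5)/(r - 8)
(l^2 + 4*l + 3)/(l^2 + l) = (l + 3)/l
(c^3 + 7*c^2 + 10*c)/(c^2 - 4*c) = (c^2 + 7*c + 10)/(c - 4)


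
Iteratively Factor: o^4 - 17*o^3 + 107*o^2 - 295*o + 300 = (o - 4)*(o^3 - 13*o^2 + 55*o - 75) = (o - 5)*(o - 4)*(o^2 - 8*o + 15) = (o - 5)*(o - 4)*(o - 3)*(o - 5)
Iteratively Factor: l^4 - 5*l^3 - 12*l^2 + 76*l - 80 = (l - 2)*(l^3 - 3*l^2 - 18*l + 40) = (l - 2)*(l + 4)*(l^2 - 7*l + 10) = (l - 2)^2*(l + 4)*(l - 5)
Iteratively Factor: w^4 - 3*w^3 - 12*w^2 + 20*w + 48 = (w + 2)*(w^3 - 5*w^2 - 2*w + 24) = (w + 2)^2*(w^2 - 7*w + 12) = (w - 3)*(w + 2)^2*(w - 4)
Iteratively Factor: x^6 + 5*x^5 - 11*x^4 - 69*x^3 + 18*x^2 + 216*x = (x - 2)*(x^5 + 7*x^4 + 3*x^3 - 63*x^2 - 108*x) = x*(x - 2)*(x^4 + 7*x^3 + 3*x^2 - 63*x - 108) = x*(x - 3)*(x - 2)*(x^3 + 10*x^2 + 33*x + 36) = x*(x - 3)*(x - 2)*(x + 3)*(x^2 + 7*x + 12) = x*(x - 3)*(x - 2)*(x + 3)*(x + 4)*(x + 3)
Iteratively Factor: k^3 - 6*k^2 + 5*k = (k)*(k^2 - 6*k + 5) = k*(k - 5)*(k - 1)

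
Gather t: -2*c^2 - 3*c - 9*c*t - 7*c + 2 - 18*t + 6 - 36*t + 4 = -2*c^2 - 10*c + t*(-9*c - 54) + 12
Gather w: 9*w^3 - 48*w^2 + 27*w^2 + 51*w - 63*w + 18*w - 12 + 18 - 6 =9*w^3 - 21*w^2 + 6*w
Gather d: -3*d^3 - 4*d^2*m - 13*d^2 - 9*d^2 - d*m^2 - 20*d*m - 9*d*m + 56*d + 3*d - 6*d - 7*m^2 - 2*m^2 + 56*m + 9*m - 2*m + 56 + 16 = -3*d^3 + d^2*(-4*m - 22) + d*(-m^2 - 29*m + 53) - 9*m^2 + 63*m + 72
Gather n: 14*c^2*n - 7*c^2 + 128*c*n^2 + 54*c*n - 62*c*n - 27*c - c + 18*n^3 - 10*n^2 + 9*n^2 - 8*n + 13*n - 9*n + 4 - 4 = -7*c^2 - 28*c + 18*n^3 + n^2*(128*c - 1) + n*(14*c^2 - 8*c - 4)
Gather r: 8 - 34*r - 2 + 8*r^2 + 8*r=8*r^2 - 26*r + 6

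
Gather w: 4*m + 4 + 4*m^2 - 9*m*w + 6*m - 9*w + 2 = 4*m^2 + 10*m + w*(-9*m - 9) + 6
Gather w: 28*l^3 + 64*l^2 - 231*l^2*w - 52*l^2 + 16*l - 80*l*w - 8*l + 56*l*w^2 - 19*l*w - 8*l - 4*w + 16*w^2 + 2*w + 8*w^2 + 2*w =28*l^3 + 12*l^2 + w^2*(56*l + 24) + w*(-231*l^2 - 99*l)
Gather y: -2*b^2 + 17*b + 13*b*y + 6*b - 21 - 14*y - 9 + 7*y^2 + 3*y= -2*b^2 + 23*b + 7*y^2 + y*(13*b - 11) - 30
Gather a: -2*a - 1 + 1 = -2*a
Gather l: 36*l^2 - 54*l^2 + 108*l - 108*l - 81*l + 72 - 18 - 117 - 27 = -18*l^2 - 81*l - 90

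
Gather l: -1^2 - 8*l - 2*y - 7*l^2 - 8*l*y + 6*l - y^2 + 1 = -7*l^2 + l*(-8*y - 2) - y^2 - 2*y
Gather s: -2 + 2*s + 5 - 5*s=3 - 3*s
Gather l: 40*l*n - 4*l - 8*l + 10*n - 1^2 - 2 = l*(40*n - 12) + 10*n - 3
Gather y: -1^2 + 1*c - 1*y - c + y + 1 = 0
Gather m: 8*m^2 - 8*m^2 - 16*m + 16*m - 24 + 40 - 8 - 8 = 0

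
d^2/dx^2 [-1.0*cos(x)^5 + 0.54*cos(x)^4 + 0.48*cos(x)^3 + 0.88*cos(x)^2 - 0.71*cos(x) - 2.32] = 25.0*cos(x)^5 - 8.64*cos(x)^4 - 24.32*cos(x)^3 + 2.96*cos(x)^2 + 3.59*cos(x) + 1.76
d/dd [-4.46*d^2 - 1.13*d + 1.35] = -8.92*d - 1.13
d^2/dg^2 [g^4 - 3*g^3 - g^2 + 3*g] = 12*g^2 - 18*g - 2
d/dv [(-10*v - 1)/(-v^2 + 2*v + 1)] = 2*(5*v^2 - 10*v - (v - 1)*(10*v + 1) - 5)/(-v^2 + 2*v + 1)^2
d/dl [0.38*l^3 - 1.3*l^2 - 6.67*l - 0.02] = 1.14*l^2 - 2.6*l - 6.67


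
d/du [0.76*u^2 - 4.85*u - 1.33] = 1.52*u - 4.85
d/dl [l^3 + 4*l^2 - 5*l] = 3*l^2 + 8*l - 5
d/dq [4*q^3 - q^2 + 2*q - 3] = 12*q^2 - 2*q + 2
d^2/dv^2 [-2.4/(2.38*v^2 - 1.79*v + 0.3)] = (27.18912*v^2 - 20.44896*v - 2.4*(4.76*v - 1.79)*(9.52*v - 3.58) + 3.4272)/(2.38*v^2 - 1.79*v + 0.3)^3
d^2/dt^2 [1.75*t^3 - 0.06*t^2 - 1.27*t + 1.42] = 10.5*t - 0.12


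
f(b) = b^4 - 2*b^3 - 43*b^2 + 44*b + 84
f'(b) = 4*b^3 - 6*b^2 - 86*b + 44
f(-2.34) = -198.80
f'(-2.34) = 161.13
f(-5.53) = -200.88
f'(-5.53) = -340.35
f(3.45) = -216.47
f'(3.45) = -159.86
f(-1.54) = -72.81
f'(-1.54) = 147.60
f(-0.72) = 31.04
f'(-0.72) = 101.32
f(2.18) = -22.57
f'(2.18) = -130.55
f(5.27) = -399.75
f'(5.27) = 9.60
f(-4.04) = -397.32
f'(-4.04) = 29.75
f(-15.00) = 47124.00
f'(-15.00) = -13516.00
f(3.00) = -144.00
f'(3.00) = -160.00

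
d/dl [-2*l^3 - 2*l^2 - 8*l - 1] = -6*l^2 - 4*l - 8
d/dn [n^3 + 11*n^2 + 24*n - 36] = 3*n^2 + 22*n + 24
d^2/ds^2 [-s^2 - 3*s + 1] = -2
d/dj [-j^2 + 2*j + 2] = 2 - 2*j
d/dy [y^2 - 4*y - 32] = 2*y - 4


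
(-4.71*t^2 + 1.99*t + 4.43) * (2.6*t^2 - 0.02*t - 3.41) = -12.246*t^4 + 5.2682*t^3 + 27.5393*t^2 - 6.8745*t - 15.1063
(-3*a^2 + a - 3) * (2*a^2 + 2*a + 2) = -6*a^4 - 4*a^3 - 10*a^2 - 4*a - 6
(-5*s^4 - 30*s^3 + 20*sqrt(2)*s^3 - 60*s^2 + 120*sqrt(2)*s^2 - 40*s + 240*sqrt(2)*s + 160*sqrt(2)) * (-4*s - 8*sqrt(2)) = 20*s^5 - 40*sqrt(2)*s^4 + 120*s^4 - 240*sqrt(2)*s^3 - 80*s^3 - 1760*s^2 - 480*sqrt(2)*s^2 - 3840*s - 320*sqrt(2)*s - 2560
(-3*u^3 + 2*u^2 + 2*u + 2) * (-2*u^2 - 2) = 6*u^5 - 4*u^4 + 2*u^3 - 8*u^2 - 4*u - 4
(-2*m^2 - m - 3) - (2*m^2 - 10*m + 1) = -4*m^2 + 9*m - 4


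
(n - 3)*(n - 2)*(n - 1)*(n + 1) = n^4 - 5*n^3 + 5*n^2 + 5*n - 6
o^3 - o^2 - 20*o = o*(o - 5)*(o + 4)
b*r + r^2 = r*(b + r)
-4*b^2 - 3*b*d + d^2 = (-4*b + d)*(b + d)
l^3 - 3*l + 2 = (l - 1)^2*(l + 2)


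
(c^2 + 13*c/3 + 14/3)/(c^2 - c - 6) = (c + 7/3)/(c - 3)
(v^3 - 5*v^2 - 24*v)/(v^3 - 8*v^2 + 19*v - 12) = v*(v^2 - 5*v - 24)/(v^3 - 8*v^2 + 19*v - 12)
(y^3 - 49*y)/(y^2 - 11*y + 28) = y*(y + 7)/(y - 4)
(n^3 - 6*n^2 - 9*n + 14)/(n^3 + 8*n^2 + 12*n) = (n^2 - 8*n + 7)/(n*(n + 6))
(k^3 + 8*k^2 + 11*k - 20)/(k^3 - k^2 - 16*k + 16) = (k + 5)/(k - 4)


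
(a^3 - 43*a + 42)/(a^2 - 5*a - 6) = (a^2 + 6*a - 7)/(a + 1)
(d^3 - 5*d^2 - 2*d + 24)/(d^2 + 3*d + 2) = (d^2 - 7*d + 12)/(d + 1)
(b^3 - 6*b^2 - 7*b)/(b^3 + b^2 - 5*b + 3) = b*(b^2 - 6*b - 7)/(b^3 + b^2 - 5*b + 3)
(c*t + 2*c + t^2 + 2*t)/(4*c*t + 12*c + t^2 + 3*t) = (c*t + 2*c + t^2 + 2*t)/(4*c*t + 12*c + t^2 + 3*t)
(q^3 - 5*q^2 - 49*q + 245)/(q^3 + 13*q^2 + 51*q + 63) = (q^2 - 12*q + 35)/(q^2 + 6*q + 9)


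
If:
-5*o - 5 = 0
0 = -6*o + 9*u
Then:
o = -1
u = -2/3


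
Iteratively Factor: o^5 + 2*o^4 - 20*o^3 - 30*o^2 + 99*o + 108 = (o + 3)*(o^4 - o^3 - 17*o^2 + 21*o + 36) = (o - 3)*(o + 3)*(o^3 + 2*o^2 - 11*o - 12) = (o - 3)^2*(o + 3)*(o^2 + 5*o + 4) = (o - 3)^2*(o + 1)*(o + 3)*(o + 4)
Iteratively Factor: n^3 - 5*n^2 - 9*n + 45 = (n - 5)*(n^2 - 9) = (n - 5)*(n - 3)*(n + 3)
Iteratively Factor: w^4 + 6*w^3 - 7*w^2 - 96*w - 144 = (w + 3)*(w^3 + 3*w^2 - 16*w - 48) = (w + 3)^2*(w^2 - 16) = (w - 4)*(w + 3)^2*(w + 4)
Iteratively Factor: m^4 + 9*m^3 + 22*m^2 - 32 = (m + 4)*(m^3 + 5*m^2 + 2*m - 8) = (m + 4)^2*(m^2 + m - 2) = (m + 2)*(m + 4)^2*(m - 1)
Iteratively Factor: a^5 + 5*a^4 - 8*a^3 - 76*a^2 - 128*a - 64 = (a + 2)*(a^4 + 3*a^3 - 14*a^2 - 48*a - 32) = (a - 4)*(a + 2)*(a^3 + 7*a^2 + 14*a + 8) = (a - 4)*(a + 2)^2*(a^2 + 5*a + 4) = (a - 4)*(a + 1)*(a + 2)^2*(a + 4)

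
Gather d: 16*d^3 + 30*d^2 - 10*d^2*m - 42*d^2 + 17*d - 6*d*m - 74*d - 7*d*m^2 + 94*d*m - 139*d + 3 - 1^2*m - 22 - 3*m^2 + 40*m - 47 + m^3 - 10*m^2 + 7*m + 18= 16*d^3 + d^2*(-10*m - 12) + d*(-7*m^2 + 88*m - 196) + m^3 - 13*m^2 + 46*m - 48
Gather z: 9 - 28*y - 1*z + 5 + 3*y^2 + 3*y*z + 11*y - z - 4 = 3*y^2 - 17*y + z*(3*y - 2) + 10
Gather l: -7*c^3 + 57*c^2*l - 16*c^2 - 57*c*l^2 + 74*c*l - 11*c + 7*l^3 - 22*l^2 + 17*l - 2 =-7*c^3 - 16*c^2 - 11*c + 7*l^3 + l^2*(-57*c - 22) + l*(57*c^2 + 74*c + 17) - 2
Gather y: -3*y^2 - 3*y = -3*y^2 - 3*y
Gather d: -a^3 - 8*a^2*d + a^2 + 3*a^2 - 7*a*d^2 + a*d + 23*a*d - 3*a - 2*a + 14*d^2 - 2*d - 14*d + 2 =-a^3 + 4*a^2 - 5*a + d^2*(14 - 7*a) + d*(-8*a^2 + 24*a - 16) + 2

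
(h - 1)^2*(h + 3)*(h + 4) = h^4 + 5*h^3 - h^2 - 17*h + 12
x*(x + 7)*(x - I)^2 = x^4 + 7*x^3 - 2*I*x^3 - x^2 - 14*I*x^2 - 7*x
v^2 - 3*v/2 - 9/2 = (v - 3)*(v + 3/2)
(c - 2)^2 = c^2 - 4*c + 4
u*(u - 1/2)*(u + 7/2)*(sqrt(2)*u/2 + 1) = sqrt(2)*u^4/2 + u^3 + 3*sqrt(2)*u^3/2 - 7*sqrt(2)*u^2/8 + 3*u^2 - 7*u/4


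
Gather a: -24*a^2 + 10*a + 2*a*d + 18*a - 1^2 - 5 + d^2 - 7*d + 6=-24*a^2 + a*(2*d + 28) + d^2 - 7*d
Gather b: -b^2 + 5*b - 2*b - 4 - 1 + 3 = -b^2 + 3*b - 2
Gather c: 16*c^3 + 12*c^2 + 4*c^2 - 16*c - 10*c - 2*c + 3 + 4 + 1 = 16*c^3 + 16*c^2 - 28*c + 8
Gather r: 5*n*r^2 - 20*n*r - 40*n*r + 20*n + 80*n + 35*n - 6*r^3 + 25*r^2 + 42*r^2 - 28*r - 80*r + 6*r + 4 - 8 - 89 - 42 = 135*n - 6*r^3 + r^2*(5*n + 67) + r*(-60*n - 102) - 135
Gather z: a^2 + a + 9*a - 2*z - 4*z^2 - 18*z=a^2 + 10*a - 4*z^2 - 20*z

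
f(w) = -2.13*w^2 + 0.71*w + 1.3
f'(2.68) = -10.71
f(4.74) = -43.19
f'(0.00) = 0.71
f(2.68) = -12.10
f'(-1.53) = 7.23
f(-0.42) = 0.63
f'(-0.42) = 2.50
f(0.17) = 1.36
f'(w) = 0.71 - 4.26*w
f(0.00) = 1.30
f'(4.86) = -19.99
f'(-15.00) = 64.61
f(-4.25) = -40.19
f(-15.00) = -488.60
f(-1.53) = -4.77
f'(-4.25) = 18.82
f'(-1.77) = 8.25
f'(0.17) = -0.01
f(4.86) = -45.56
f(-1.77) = -6.63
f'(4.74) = -19.48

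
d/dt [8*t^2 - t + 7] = 16*t - 1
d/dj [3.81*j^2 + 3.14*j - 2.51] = 7.62*j + 3.14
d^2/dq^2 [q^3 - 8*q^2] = 6*q - 16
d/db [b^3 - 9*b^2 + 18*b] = 3*b^2 - 18*b + 18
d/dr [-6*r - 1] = -6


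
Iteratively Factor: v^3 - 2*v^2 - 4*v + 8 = (v - 2)*(v^2 - 4) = (v - 2)^2*(v + 2)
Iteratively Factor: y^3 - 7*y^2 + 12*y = (y)*(y^2 - 7*y + 12) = y*(y - 3)*(y - 4)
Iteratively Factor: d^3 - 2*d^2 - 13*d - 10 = (d + 2)*(d^2 - 4*d - 5) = (d - 5)*(d + 2)*(d + 1)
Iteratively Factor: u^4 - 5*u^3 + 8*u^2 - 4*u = (u - 1)*(u^3 - 4*u^2 + 4*u) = (u - 2)*(u - 1)*(u^2 - 2*u) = (u - 2)^2*(u - 1)*(u)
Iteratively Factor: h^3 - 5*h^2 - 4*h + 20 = (h - 2)*(h^2 - 3*h - 10) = (h - 5)*(h - 2)*(h + 2)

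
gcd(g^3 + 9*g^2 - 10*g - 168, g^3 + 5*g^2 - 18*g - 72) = g^2 + 2*g - 24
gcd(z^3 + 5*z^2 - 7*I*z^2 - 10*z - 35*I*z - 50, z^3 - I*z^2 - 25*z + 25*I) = z + 5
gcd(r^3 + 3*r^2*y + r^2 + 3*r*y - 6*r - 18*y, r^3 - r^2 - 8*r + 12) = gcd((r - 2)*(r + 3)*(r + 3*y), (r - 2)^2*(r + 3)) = r^2 + r - 6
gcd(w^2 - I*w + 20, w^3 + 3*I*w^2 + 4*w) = w + 4*I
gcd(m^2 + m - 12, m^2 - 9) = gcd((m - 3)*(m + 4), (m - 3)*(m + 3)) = m - 3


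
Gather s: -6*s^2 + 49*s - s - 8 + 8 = -6*s^2 + 48*s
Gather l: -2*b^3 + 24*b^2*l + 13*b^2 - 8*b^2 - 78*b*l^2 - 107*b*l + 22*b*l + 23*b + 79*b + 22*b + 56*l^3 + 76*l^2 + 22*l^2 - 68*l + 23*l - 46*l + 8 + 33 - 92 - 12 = -2*b^3 + 5*b^2 + 124*b + 56*l^3 + l^2*(98 - 78*b) + l*(24*b^2 - 85*b - 91) - 63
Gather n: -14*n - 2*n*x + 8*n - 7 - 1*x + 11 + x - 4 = n*(-2*x - 6)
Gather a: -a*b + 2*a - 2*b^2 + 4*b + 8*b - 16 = a*(2 - b) - 2*b^2 + 12*b - 16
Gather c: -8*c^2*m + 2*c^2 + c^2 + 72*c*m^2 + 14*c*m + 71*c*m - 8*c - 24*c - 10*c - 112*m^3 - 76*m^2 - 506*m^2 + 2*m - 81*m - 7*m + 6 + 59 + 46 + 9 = c^2*(3 - 8*m) + c*(72*m^2 + 85*m - 42) - 112*m^3 - 582*m^2 - 86*m + 120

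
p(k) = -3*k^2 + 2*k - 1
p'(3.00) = -16.00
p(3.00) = -22.00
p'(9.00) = -52.00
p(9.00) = -226.00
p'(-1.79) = 12.74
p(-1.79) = -14.19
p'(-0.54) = 5.24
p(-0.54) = -2.95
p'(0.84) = -3.04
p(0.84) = -1.44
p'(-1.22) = 9.32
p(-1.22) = -7.91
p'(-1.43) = 10.58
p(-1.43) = -9.99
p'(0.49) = -0.94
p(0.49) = -0.74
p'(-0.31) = 3.86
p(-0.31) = -1.91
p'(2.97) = -15.82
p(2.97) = -21.52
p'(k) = 2 - 6*k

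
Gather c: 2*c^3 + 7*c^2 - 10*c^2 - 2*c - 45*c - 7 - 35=2*c^3 - 3*c^2 - 47*c - 42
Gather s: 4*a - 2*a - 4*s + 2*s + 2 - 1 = 2*a - 2*s + 1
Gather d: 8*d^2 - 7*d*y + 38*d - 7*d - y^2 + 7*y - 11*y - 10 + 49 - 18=8*d^2 + d*(31 - 7*y) - y^2 - 4*y + 21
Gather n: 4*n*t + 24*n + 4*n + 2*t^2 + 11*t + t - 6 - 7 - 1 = n*(4*t + 28) + 2*t^2 + 12*t - 14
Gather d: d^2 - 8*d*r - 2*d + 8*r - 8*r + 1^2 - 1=d^2 + d*(-8*r - 2)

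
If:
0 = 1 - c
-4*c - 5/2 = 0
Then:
No Solution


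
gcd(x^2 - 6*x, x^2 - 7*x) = x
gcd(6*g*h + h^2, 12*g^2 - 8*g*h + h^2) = 1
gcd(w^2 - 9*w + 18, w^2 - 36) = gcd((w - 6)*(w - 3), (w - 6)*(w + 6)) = w - 6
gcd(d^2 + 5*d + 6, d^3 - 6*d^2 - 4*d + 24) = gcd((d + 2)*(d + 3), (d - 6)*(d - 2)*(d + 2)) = d + 2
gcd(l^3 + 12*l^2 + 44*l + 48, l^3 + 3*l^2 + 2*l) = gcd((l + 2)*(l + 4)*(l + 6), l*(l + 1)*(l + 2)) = l + 2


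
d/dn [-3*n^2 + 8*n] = 8 - 6*n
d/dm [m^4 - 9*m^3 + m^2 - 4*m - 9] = 4*m^3 - 27*m^2 + 2*m - 4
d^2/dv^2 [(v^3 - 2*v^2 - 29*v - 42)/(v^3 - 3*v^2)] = 2*(v^4 - 87*v^3 + 9*v^2 + 747*v - 1134)/(v^4*(v^3 - 9*v^2 + 27*v - 27))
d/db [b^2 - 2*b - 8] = 2*b - 2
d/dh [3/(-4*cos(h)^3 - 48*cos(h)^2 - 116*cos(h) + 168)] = 3*(3*sin(h)^2 - 24*cos(h) - 32)*sin(h)/(4*(cos(h)^3 + 12*cos(h)^2 + 29*cos(h) - 42)^2)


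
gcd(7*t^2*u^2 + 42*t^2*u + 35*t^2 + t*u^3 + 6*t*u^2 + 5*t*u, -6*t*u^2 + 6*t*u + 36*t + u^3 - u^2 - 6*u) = 1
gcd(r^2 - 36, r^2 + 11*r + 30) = r + 6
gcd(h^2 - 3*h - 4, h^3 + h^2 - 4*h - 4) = h + 1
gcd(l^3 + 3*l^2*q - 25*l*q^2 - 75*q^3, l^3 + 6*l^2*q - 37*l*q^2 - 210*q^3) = l + 5*q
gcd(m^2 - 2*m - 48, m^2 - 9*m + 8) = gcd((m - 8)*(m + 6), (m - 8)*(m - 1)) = m - 8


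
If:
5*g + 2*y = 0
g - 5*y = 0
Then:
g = 0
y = 0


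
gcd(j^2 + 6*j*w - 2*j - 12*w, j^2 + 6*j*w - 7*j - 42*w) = j + 6*w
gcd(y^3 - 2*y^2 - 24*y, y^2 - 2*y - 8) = 1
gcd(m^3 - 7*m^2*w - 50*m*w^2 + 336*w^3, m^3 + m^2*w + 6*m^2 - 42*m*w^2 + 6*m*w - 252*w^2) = -m^2 - m*w + 42*w^2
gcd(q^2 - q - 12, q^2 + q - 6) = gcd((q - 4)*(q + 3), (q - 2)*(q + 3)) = q + 3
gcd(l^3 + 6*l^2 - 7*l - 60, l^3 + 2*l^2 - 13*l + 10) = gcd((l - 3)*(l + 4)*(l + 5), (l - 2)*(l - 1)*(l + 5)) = l + 5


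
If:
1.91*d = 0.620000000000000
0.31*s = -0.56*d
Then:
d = 0.32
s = -0.59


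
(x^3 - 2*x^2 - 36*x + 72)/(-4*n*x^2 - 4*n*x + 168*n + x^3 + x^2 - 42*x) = (x^2 + 4*x - 12)/(-4*n*x - 28*n + x^2 + 7*x)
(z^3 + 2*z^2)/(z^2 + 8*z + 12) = z^2/(z + 6)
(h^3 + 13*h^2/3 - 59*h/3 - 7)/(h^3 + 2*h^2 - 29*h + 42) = (h + 1/3)/(h - 2)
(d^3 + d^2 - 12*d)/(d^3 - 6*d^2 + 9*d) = (d + 4)/(d - 3)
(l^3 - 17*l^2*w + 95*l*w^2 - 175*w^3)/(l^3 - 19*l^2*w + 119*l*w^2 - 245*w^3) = (-l + 5*w)/(-l + 7*w)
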